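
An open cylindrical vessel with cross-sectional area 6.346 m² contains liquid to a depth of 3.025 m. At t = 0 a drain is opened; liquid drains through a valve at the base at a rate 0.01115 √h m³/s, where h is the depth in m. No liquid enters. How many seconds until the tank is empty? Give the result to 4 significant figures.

1980 s

Mass balance (ρ constant): A dh/dt = −0.01115 √h.
∫ h^(−1/2) dh = −(0.01115/A) ∫ dt, giving 2√h = 2√h₀ − (0.01115/A) t.
Tank is empty when √h = 0: t_empty = 2A√h₀/0.01115.
t_empty = 2·6.346·√3.025/0.01115 = 12.6920·1.73925/0.01115 = 1979.78 s.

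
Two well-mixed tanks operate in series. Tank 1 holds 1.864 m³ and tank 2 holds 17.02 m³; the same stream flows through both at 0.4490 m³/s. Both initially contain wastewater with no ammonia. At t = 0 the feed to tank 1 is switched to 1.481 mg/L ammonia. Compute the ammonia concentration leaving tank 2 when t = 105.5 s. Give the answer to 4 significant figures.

1.378 mg/L

Each tank obeys Vᵢ dCᵢ/dt = Q(Cᵢ₋₁ − Cᵢ), so τᵢ = Vᵢ/Q.
τ₁ = 1.864/0.4490 = 4.15145 s; τ₂ = 17.02/0.4490 = 37.9065 s.
Solving the cascade with C₁(0)=C₂(0)=0 gives C₂(t) = C_in[1 − (τ₁ e^(−t/τ₁) − τ₂ e^(−t/τ₂))/(τ₁ − τ₂)].
At t = 105.5: e^(−t/τ₁) = 9.19077e-12, e^(−t/τ₂) = 0.0618424.
C₂ = 1.481·[1 − (4.15145·9.19077e-12 − 37.9065·0.0618424)/(-33.7550)] = 1.481·0.930552 = 1.37815 mg/L.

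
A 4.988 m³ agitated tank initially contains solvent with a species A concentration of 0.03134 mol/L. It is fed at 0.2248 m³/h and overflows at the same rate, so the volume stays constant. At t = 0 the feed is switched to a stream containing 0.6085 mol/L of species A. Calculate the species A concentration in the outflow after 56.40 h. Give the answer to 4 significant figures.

0.5631 mol/L

Transient balance on the dissolved component: V dC/dt = Q(C_in − C).
Time constant τ = V/Q = 4.988/0.2248 = 22.1886 h.
Solution: C(t) = C_in + (C₀ − C_in) e^(−t/τ).
C(56.40) = 0.6085 + (0.03134 − 0.6085)·e^(−56.40/22.1886) = 0.6085 + (-0.577160)·0.0787211 = 0.563065 mol/L.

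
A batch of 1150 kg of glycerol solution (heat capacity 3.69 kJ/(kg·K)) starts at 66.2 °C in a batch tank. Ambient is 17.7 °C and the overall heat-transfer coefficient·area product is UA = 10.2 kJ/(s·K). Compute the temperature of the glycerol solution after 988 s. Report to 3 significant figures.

22.2 °C

Heat balance on the well-mixed liquid: M c_p dT/dt = −UA(T − T_amb).
dT/dt = (T_ss − T)/τ with T_ss = T_amb = 17.700 °C, τ = M c_p/UA = 1150·3.69/10.2 = 416.03 s.
Solution: T(t) = T_ss + (T₀ − T_ss) e^(−t/τ).
T(988) = 17.700 + (48.500)·0.093030 = 22.212 °C.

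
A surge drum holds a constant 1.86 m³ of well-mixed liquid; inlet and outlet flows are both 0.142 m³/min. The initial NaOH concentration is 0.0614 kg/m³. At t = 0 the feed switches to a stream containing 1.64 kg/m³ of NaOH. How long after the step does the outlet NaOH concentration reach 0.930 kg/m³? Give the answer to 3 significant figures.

10.5 min

Transient balance on the dissolved component: V dC/dt = Q(C_in − C), so τ = V/Q = 13.099 min.
C(t) = C_in + (C₀ − C_in) e^(−t/τ). Set C = 0.930 and solve for t:
e^(−t/τ) = (C − C_in)/(C₀ − C_in) = (0.930 − 1.64)/(0.0614 − 1.64) = 0.44977
t = −τ ln(…) = 13.099 × 0.79903 = 10.466 min.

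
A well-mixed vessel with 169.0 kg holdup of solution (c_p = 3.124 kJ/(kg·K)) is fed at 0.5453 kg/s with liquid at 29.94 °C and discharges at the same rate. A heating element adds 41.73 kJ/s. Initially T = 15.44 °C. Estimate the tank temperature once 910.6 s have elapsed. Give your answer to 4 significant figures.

52.37 °C

M c_p dT/dt = ṁ c_p (T_in − T) + Q̇.
Rearrange: dT/dt = (T_ss − T)/τ with τ = M/ṁ = 309.921 s and T_ss = T_in + Q̇/(ṁ c_p) = 54.4364 °C.
This is linear first-order; T(t) = T_ss + (T₀ − T_ss) e^(−t/τ).
T(910.6) = 54.4364 + (-38.9964)·e^(−910.6/309.921) = 54.4364 + (-38.9964)·0.0529627 = 52.3710 °C.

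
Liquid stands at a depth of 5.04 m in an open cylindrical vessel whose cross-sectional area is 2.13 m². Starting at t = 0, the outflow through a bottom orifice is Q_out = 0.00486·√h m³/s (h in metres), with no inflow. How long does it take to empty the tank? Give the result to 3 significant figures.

1970 s

With no inflow, A dh/dt = −0.00486 √h.
This is separable: 2 d(√h)/dt = −0.00486/A, so √h = √h₀ − (0.00486/(2A)) t.
Set h = 0: 2√h₀ = (0.00486/A) t_empty ⇒ t_empty = 2A√h₀/0.00486.
t_empty = 2·2.13·√5.04/0.00486 = 4.2600·2.2450/0.00486 = 1967.8 s.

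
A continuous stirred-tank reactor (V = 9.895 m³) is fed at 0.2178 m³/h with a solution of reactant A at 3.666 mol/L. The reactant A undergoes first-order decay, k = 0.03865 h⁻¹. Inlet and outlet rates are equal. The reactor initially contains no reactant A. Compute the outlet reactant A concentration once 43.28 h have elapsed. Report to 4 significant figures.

Species balance: V dC/dt = Q C_in − Q C − k V C.
dC/dt = (Q/V) C_in − (Q/V + k) C; effective rate a = Q/V + k = 0.0220111 + 0.03865 = 0.0606611 h⁻¹.
C_ss = Q C_in/(Q + kV) = 1.33022 mol/L; C(t) = C_ss + (C₀ − C_ss) e^(−a t).
C(43.28) = 1.33022 + (-1.33022)·e^(−0.0606611·43.28) = 1.33022 + (-1.33022)·0.0724098 = 1.23390 mol/L.

1.234 mol/L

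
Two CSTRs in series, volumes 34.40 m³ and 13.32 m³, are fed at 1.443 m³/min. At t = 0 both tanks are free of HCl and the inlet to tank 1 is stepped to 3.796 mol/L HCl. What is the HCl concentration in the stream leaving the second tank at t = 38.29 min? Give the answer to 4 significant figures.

Species balance on tank i: dCᵢ/dt = (Cᵢ₋₁ − Cᵢ)/τᵢ with τᵢ = Vᵢ/Q.
τ₁ = 34.40/1.443 = 23.8392 min; τ₂ = 13.32/1.443 = 9.23077 min.
Tank 1: C₁ = C_in(1 − e^(−t/τ₁)). Tank 2 (τ₁ ≠ τ₂): C₂ = C_in[1 − (τ₁ e^(−t/τ₁) − τ₂ e^(−t/τ₂))/(τ₁ − τ₂)].
At t = 38.29: e^(−t/τ₁) = 0.200653, e^(−t/τ₂) = 0.0157947.
C₂ = 3.796·[1 − (23.8392·0.200653 − 9.23077·0.0157947)/(14.6085)] = 3.796·0.682538 = 2.59092 mol/L.

2.591 mol/L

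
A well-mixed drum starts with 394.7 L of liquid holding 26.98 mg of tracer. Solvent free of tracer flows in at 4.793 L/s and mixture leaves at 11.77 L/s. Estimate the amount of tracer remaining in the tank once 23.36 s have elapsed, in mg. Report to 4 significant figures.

Total volume: dV/dt = Q_in − Q_out = -6.97700 L/s, so V(t) = 394.7 − 6.97700 t and V(23.36) = 231.717 L.
No tracer enters, so dm/dt = −Q_out · (m/V).
Separate: dm/m = −Q_out dt/V(t) ⇒ ln(m/m₀) = −(Q_out/(Q_in−Q_out)) ln(V/V₀).
m = m₀ (V₀/V)^(Q_out/(Q_in−Q_out)) = 26.98 × (394.7/231.717)^(-1.68697) = 10.9858 mg.

10.99 mg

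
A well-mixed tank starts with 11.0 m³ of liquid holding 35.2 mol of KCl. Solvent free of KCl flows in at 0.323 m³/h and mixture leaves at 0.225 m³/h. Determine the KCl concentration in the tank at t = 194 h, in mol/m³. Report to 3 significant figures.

0.117 mol/m³

Let m(t) be the amount of KCl. Volume: V(t) = V₀ + (Q_in − Q_out) t = 11.0 + 0.098000 t; V(194) = 30.012 m³.
Solute balance: dm/dt = 0 − Q_out C = −Q_out m/V(t).
dm/m = −Q_out dt/(V₀ + 0.098000 t); integrating gives ln(m/m₀) = −(Q_out/(Q_in−Q_out)) ln(V/V₀).
m = m₀ (V₀/V)^(Q_out/(Q_in−Q_out)) = 35.2 × (11.0/30.012)^(2.2959) = 3.5136 mol.
C = m/V = 3.5136/30.012 = 0.11707 mol/m³.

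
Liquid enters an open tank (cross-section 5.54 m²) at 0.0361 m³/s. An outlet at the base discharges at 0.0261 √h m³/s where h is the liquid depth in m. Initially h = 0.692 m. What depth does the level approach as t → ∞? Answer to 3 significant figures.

Level balance: A dh/dt = 0.0361 − 0.0261 √h. Setting dh/dt = 0:
Q_in = 0.0261 √h_ss ⇒ √h_ss = 0.0361/0.0261 = 1.3831.
h_ss = 1.3831² = 1.9131 m. (Since h₀ = 0.692 m < h_ss, the level will rise toward this value.)

1.91 m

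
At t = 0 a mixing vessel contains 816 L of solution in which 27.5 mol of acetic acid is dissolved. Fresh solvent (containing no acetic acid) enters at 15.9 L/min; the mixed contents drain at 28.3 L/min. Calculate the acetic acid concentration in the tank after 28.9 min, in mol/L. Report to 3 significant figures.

0.0161 mol/L

Let m(t) be the amount of acetic acid. Volume: V(t) = V₀ + (Q_in − Q_out) t = 816 − 12.400 t; V(28.9) = 457.64 L.
Species balance (pure solvent in): dm/dt = −Q_out · m/V(t).
Separate: dm/m = −Q_out dt/V(t) ⇒ ln(m/m₀) = −(Q_out/(Q_in−Q_out)) ln(V/V₀).
m = m₀ (V₀/V)^(Q_out/(Q_in−Q_out)) = 27.5 × (816/457.64)^(-2.2823) = 7.3469 mol.
C = m/V = 7.3469/457.64 = 0.016054 mol/L.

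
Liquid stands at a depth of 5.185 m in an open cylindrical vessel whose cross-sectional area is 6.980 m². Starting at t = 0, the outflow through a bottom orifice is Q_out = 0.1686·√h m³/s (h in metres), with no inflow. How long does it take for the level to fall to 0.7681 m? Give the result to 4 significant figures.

116.0 s

Volume balance on the tank: A dh/dt = −0.1686 √h.
∫ h^(−1/2) dh = −(0.1686/A) ∫ dt, giving 2√h = 2√h₀ − (0.1686/A) t.
t = 2A(√h₀ − √h)/0.1686 = 2·6.980·(√5.185 − √0.7681)/0.1686
  = 13.9600 × (2.27706 − 0.876413) / 0.1686 = 115.973 s.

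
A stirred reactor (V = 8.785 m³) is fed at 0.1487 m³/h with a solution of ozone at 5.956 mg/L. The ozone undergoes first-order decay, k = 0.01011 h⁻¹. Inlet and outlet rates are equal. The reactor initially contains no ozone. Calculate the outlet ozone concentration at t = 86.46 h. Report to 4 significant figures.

3.369 mg/L

V dC/dt = Q(C_in − C) − k V C.
dC/dt = (Q/V) C_in − (Q/V + k) C; effective rate a = Q/V + k = 0.0169266 + 0.01011 = 0.0270366 h⁻¹.
C_ss = Q C_in/(Q + kV) = 3.72883 mg/L; C(t) = C_ss + (C₀ − C_ss) e^(−a t).
C(86.46) = 3.72883 + (-3.72883)·e^(−0.0270366·86.46) = 3.72883 + (-3.72883)·0.0965608 = 3.36877 mg/L.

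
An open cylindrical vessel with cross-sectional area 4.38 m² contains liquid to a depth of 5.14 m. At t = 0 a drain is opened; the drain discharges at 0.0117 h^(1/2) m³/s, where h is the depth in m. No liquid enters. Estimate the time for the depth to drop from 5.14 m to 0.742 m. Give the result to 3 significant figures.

With no inflow, A dh/dt = −0.0117 √h.
Separate and integrate: 2(√h − √h₀) = −(0.0117/A) t.
t = 2A(√h₀ − √h)/0.0117 = 2·4.38·(√5.14 − √0.742)/0.0117
  = 8.7600 × (2.2672 − 0.86139) / 0.0117 = 1052.5 s.

1050 s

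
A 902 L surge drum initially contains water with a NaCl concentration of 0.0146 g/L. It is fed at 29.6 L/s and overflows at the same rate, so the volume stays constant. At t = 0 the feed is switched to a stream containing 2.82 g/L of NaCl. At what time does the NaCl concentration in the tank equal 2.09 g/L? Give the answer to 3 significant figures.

Species balance: V dC/dt = Q(C_in − C) ⇒ τ = V/Q = 30.473 s.
C(t) = C_in + (C₀ − C_in) e^(−t/τ). Set C = 2.09 and solve for t:
e^(−t/τ) = (C − C_in)/(C₀ − C_in) = (2.09 − 2.82)/(0.0146 − 2.82) = 0.26021
t = −τ ln(…) = 30.473 × 1.3463 = 41.024 s.

41.0 s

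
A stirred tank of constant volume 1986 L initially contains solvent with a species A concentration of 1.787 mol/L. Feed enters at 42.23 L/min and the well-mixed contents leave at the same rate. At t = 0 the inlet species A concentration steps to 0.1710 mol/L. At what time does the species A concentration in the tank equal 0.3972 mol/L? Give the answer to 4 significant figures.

Unsteady species balance (constant V, well mixed): V dC/dt = Q(C_in − C), so τ = V/Q = 47.0282 min.
C(t) = C_in + (C₀ − C_in) e^(−t/τ). Set C = 0.3972 and solve for t:
e^(−t/τ) = (C − C_in)/(C₀ − C_in) = (0.3972 − 0.1710)/(1.787 − 0.1710) = 0.139975
t = −τ ln(…) = 47.0282 × 1.96629 = 92.4710 min.

92.47 min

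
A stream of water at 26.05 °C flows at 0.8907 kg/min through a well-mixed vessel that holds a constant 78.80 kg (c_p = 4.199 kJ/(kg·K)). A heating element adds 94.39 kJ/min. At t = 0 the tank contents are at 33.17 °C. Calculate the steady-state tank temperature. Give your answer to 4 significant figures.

51.29 °C

M c_p dT/dt = ṁ c_p (T_in − T) + Q̇.
At steady state dT/dt = 0 ⇒ T_ss = T_in + Q̇/(ṁ c_p) = 26.05 + 94.39/(0.8907·4.199) = 51.2876 °C.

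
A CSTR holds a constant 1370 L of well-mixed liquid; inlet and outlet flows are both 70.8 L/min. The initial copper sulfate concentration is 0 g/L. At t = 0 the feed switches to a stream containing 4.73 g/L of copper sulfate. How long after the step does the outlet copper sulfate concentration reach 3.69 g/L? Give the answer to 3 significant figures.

Species balance: V dC/dt = Q(C_in − C) ⇒ τ = V/Q = 19.350 min.
C(t) = C_in + (C₀ − C_in) e^(−t/τ). Set C = 3.69 and solve for t:
e^(−t/τ) = (C − C_in)/(C₀ − C_in) = (3.69 − 4.73)/(0 − 4.73) = 0.21987
t = −τ ln(…) = 19.350 × 1.5147 = 29.310 min.

29.3 min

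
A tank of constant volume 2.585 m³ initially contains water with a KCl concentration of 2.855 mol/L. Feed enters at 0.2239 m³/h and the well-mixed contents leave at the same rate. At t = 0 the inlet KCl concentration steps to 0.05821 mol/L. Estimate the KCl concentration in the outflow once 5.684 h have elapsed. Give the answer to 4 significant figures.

Accumulation = in − out for the solute gives V dC/dt = Q(C_in − C).
Time constant τ = V/Q = 2.585/0.2239 = 11.5453 h.
C approaches C_in exponentially: C(t) = C_in + (C₀ − C_in) e^(−t/τ).
C(5.684) = 0.05821 + (2.855 − 0.05821)·e^(−5.684/11.5453) = 0.05821 + (2.79679)·0.611207 = 1.76763 mol/L.

1.768 mol/L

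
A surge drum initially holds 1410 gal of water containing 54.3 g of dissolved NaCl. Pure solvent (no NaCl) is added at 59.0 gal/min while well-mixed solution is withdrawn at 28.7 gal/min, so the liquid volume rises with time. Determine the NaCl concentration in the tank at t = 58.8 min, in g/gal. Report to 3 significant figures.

0.00785 g/gal

Let m(t) be the amount of NaCl. Volume: V(t) = V₀ + (Q_in − Q_out) t = 1410 + 30.300 t; V(58.8) = 3191.6 gal.
No NaCl enters, so dm/dt = −Q_out · (m/V).
Separate: dm/m = −Q_out dt/V(t) ⇒ ln(m/m₀) = −(Q_out/(Q_in−Q_out)) ln(V/V₀).
m = m₀ (V₀/V)^(Q_out/(Q_in−Q_out)) = 54.3 × (1410/3191.6)^(0.94719) = 25.046 g.
C = m/V = 25.046/3191.6 = 0.0078474 g/gal.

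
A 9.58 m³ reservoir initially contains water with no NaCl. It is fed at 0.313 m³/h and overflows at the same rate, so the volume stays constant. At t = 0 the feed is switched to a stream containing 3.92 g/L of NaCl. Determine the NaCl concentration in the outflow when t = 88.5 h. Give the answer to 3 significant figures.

Mass balance on the solute (V constant): V dC/dt = Q(C_in − C).
Time constant τ = V/Q = 9.58/0.313 = 30.607 h.
C approaches C_in exponentially: C(t) = C_in + (C₀ − C_in) e^(−t/τ).
C(88.5) = 3.92 + (0 − 3.92)·e^(−88.5/30.607) = 3.92 + (-3.9200)·0.055493 = 3.7025 g/L.

3.70 g/L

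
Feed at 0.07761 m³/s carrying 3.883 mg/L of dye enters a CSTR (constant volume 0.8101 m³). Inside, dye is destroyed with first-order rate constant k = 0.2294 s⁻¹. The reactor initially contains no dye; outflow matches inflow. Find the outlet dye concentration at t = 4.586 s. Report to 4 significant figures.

Accumulation = in − out − consumed: V dC/dt = Q C_in − Q C − k V C.
This is linear with rate a = Q/V + k = 0.325203 s⁻¹.
C_ss = Q C_in/(Q + kV) = 1.14391 mg/L; C(t) = C_ss + (C₀ − C_ss) e^(−a t).
C(4.586) = 1.14391 + (-1.14391)·e^(−0.325203·4.586) = 1.14391 + (-1.14391)·0.225062 = 0.886460 mg/L.

0.8865 mg/L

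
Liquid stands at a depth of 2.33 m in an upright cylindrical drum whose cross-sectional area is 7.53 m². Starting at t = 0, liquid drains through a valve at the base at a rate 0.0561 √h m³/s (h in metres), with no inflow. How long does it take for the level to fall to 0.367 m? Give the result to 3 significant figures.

247 s

Volume balance on the tank: A dh/dt = −0.0561 √h.
Separate and integrate: 2(√h − √h₀) = −(0.0561/A) t.
t = 2A(√h₀ − √h)/0.0561 = 2·7.53·(√2.33 − √0.367)/0.0561
  = 15.060 × (1.5264 − 0.60581) / 0.0561 = 247.14 s.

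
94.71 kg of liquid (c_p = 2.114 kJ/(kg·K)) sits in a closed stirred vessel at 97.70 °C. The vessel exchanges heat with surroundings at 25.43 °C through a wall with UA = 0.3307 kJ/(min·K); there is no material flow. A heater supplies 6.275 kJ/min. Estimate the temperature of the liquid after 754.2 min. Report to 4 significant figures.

59.74 °C

M c_p dT/dt = −UA(T − T_amb) + Q̇.
dT/dt = (T_ss − T)/τ with T_ss = T_amb + Q̇/UA = 25.43 + 6.275/0.3307 = 44.4049 °C, τ = M c_p/UA = 94.71·2.114/0.3307 = 605.434 min.
Solution: T(t) = T_ss + (T₀ − T_ss) e^(−t/τ).
T(754.2) = 44.4049 + (53.2951)·0.287734 = 59.7397 °C.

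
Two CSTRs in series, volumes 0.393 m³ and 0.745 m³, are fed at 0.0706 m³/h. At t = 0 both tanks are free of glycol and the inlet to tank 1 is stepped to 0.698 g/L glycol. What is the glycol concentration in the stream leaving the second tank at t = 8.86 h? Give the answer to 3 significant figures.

0.219 g/L

Time constants: τᵢ = Vᵢ/Q for each well-mixed tank.
τ₁ = 0.393/0.0706 = 5.5666 h; τ₂ = 0.745/0.0706 = 10.552 h.
Tank 1: C₁ = C_in(1 − e^(−t/τ₁)). Tank 2 (τ₁ ≠ τ₂): C₂ = C_in[1 − (τ₁ e^(−t/τ₁) − τ₂ e^(−t/τ₂))/(τ₁ − τ₂)].
At t = 8.86: e^(−t/τ₁) = 0.20359, e^(−t/τ₂) = 0.43188.
C₂ = 0.698·[1 − (5.5666·0.20359 − 10.552·0.43188)/(-4.9858)] = 0.698·0.31325 = 0.21865 g/L.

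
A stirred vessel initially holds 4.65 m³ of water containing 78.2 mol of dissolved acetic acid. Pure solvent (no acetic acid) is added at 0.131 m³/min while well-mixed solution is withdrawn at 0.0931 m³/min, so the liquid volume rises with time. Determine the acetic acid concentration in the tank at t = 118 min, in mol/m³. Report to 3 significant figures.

1.64 mol/m³

Total volume: dV/dt = Q_in − Q_out = 0.037900 m³/min, so V(t) = 4.65 + 0.037900 t and V(118) = 9.1222 m³.
Solute balance: dm/dt = 0 − Q_out C = −Q_out m/V(t).
dm/m = −Q_out dt/(V₀ + 0.037900 t); integrating gives ln(m/m₀) = −(Q_out/(Q_in−Q_out)) ln(V/V₀).
m = m₀ (V₀/V)^(Q_out/(Q_in−Q_out)) = 78.2 × (4.65/9.1222)^(2.4565) = 14.939 mol.
C = m/V = 14.939/9.1222 = 1.6377 mol/m³.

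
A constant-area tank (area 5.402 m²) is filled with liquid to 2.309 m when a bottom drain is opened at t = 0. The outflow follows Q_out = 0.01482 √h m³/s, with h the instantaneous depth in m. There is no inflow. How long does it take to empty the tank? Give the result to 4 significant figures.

1108 s

A dh/dt = −Q_out = −0.01482 √h.
This is separable: 2 d(√h)/dt = −0.01482/A, so √h = √h₀ − (0.01482/(2A)) t.
Tank is empty when √h = 0: t_empty = 2A√h₀/0.01482.
t_empty = 2·5.402·√2.309/0.01482 = 10.8040·1.51954/0.01482 = 1107.77 s.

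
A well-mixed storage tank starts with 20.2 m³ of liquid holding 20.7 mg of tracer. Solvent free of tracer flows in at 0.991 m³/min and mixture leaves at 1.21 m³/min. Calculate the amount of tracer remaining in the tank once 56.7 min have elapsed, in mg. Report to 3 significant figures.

0.107 mg

Let m(t) be the amount of tracer. Volume: V(t) = V₀ + (Q_in − Q_out) t = 20.2 − 0.21900 t; V(56.7) = 7.7827 m³.
Species balance (pure solvent in): dm/dt = −Q_out · m/V(t).
Separate: dm/m = −Q_out dt/V(t) ⇒ ln(m/m₀) = −(Q_out/(Q_in−Q_out)) ln(V/V₀).
m = m₀ (V₀/V)^(Q_out/(Q_in−Q_out)) = 20.7 × (20.2/7.7827)^(-5.5251) = 0.10650 mg.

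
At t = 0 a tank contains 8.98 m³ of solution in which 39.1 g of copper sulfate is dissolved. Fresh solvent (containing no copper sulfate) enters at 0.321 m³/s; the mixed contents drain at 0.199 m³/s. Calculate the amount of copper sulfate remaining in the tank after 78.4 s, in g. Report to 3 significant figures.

12.0 g

Let m(t) be the amount of copper sulfate. Volume: V(t) = V₀ + (Q_in − Q_out) t = 8.98 + 0.12200 t; V(78.4) = 18.545 m³.
Solute balance: dm/dt = 0 − Q_out C = −Q_out m/V(t).
dm/m = −Q_out dt/(V₀ + 0.12200 t); integrating gives ln(m/m₀) = −(Q_out/(Q_in−Q_out)) ln(V/V₀).
m = m₀ (V₀/V)^(Q_out/(Q_in−Q_out)) = 39.1 × (8.98/18.545)^(1.6311) = 11.980 g.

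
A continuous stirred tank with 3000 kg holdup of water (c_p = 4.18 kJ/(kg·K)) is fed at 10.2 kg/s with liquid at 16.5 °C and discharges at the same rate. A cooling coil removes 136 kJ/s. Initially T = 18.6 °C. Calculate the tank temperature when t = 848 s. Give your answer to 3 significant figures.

Energy balance: M c_p dT/dt = ṁ c_p (T_in − T) − 136.
Rearrange: dT/dt = (T_ss − T)/τ with τ = M/ṁ = 294.12 s and T_ss = T_in − Q̇/(ṁ c_p) = 13.310 °C.
This is linear first-order; T(t) = T_ss + (T₀ − T_ss) e^(−t/τ).
T(848) = 13.310 + (5.2898)·e^(−848/294.12) = 13.310 + (5.2898)·0.055955 = 13.606 °C.

13.6 °C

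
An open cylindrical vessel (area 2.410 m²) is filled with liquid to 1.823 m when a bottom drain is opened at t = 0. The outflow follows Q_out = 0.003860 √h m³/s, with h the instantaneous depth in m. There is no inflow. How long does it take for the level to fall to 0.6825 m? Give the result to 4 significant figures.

A dh/dt = −Q_out = −0.003860 √h.
Separate and integrate: 2(√h − √h₀) = −(0.003860/A) t.
t = 2A(√h₀ − √h)/0.003860 = 2·2.410·(√1.823 − √0.6825)/0.003860
  = 4.82000 × (1.35019 − 0.826136) / 0.003860 = 654.383 s.

654.4 s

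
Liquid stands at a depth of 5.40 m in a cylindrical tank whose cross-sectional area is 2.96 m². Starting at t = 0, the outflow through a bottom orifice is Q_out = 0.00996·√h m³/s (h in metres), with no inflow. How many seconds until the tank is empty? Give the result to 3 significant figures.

A dh/dt = −Q_out = −0.00996 √h.
Separate and integrate: 2(√h − √h₀) = −(0.00996/A) t.
Tank is empty when √h = 0: t_empty = 2A√h₀/0.00996.
t_empty = 2·2.96·√5.40/0.00996 = 5.9200·2.3238/0.00996 = 1381.2 s.

1380 s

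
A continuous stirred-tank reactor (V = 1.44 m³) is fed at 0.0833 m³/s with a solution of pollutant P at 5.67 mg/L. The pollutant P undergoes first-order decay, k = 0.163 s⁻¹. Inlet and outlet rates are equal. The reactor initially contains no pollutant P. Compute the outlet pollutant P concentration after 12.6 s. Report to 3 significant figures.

1.39 mg/L

Accumulation = in − out − consumed: V dC/dt = Q C_in − Q C − k V C.
This is linear with rate a = Q/V + k = 0.22085 s⁻¹.
C_ss = Q C_in/(Q + kV) = 1.4852 mg/L; C(t) = C_ss + (C₀ − C_ss) e^(−a t).
C(12.6) = 1.4852 + (-1.4852)·e^(−0.22085·12.6) = 1.4852 + (-1.4852)·0.061873 = 1.3933 mg/L.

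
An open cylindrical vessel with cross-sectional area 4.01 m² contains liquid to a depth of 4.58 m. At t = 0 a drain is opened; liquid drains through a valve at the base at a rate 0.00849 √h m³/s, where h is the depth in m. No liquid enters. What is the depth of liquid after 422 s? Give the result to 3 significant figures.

With no inflow, A dh/dt = −0.00849 √h.
Separate and integrate: 2(√h − √h₀) = −(0.00849/A) t.
√h = √4.58 − 0.00849·422/(2·4.01) = 2.1401 − 0.44673 = 1.6934.
h = 1.6934² = 2.8675 m.

2.87 m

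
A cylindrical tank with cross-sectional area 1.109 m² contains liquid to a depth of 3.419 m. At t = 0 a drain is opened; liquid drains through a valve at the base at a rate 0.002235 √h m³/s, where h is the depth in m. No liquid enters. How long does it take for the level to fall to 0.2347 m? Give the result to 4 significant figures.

A dh/dt = −Q_out = −0.002235 √h.
Separate and integrate: 2(√h − √h₀) = −(0.002235/A) t.
t = 2A(√h₀ − √h)/0.002235 = 2·1.109·(√3.419 − √0.2347)/0.002235
  = 2.21800 × (1.84905 − 0.484458) / 0.002235 = 1354.22 s.

1354 s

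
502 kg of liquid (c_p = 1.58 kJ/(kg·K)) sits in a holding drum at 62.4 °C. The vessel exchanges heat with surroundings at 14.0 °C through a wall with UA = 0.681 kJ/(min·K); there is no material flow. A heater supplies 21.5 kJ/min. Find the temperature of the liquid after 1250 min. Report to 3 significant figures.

Unsteady energy balance on the tank contents: M c_p dT/dt = −UA(T − T_amb) + Q̇.
dT/dt = (T_ss − T)/τ with T_ss = T_amb + Q̇/UA = 14.0 + 21.5/0.681 = 45.571 °C, τ = M c_p/UA = 502·1.58/0.681 = 1164.7 min.
Solution: T(t) = T_ss + (T₀ − T_ss) e^(−t/τ).
T(1250) = 45.571 + (16.829)·0.34190 = 51.325 °C.

51.3 °C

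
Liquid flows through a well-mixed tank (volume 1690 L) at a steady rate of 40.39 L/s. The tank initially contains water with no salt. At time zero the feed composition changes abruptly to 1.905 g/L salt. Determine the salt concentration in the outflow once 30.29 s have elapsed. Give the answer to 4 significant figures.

Mass balance on the solute (V constant): V dC/dt = Q(C_in − C).
Rewrite as dC/dt + C/τ = C_in/τ, τ = V/Q = 41.8420 s.
Integrating: C(t) = C_in + (C₀ − C_in) e^(−t/τ).
C(30.29) = 1.905 + (0 − 1.905)·e^(−30.29/41.8420) = 1.905 + (-1.90500)·0.484851 = 0.981358 g/L.

0.9814 g/L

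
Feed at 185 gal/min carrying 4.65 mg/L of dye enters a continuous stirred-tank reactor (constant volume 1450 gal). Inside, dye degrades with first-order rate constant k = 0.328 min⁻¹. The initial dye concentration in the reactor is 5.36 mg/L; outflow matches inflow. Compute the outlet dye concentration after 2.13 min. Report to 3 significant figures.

2.84 mg/L

Accumulation = in − out − consumed: V dC/dt = Q C_in − Q C − k V C.
dC/dt = (Q/V) C_in − (Q/V + k) C; effective rate a = Q/V + k = 0.12759 + 0.328 = 0.45559 min⁻¹.
C_ss = Q C_in/(Q + kV) = 1.3022 mg/L; C(t) = C_ss + (C₀ − C_ss) e^(−a t).
C(2.13) = 1.3022 + (4.0578)·e^(−0.45559·2.13) = 1.3022 + (4.0578)·0.37893 = 2.8398 mg/L.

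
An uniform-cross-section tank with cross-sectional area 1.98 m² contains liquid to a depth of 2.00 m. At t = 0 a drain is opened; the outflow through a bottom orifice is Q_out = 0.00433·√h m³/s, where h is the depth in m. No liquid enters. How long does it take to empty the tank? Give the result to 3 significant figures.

1290 s

A dh/dt = −Q_out = −0.00433 √h.
This is separable: 2 d(√h)/dt = −0.00433/A, so √h = √h₀ − (0.00433/(2A)) t.
Set h = 0: 2√h₀ = (0.00433/A) t_empty ⇒ t_empty = 2A√h₀/0.00433.
t_empty = 2·1.98·√2.00/0.00433 = 3.9600·1.4142/0.00433 = 1293.4 s.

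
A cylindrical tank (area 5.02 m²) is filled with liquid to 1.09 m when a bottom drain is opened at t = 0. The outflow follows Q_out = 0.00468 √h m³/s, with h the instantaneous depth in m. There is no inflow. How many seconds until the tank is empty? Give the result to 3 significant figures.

2240 s

Unsteady balance on liquid volume: A dh/dt = −0.00468 √h.
∫ h^(−1/2) dh = −(0.00468/A) ∫ dt, giving 2√h = 2√h₀ − (0.00468/A) t.
Set h = 0: 2√h₀ = (0.00468/A) t_empty ⇒ t_empty = 2A√h₀/0.00468.
t_empty = 2·5.02·√1.09/0.00468 = 10.040·1.0440/0.00468 = 2239.8 s.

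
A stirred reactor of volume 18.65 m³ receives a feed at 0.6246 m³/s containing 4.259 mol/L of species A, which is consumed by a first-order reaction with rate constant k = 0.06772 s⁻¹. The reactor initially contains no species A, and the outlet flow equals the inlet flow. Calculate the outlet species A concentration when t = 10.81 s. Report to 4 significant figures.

0.9374 mol/L

Species balance: V dC/dt = Q C_in − Q C − k V C.
This is linear with rate a = Q/V + k = 0.101211 s⁻¹.
C_ss = Q C_in/(Q + kV) = 1.40930 mol/L; C(t) = C_ss + (C₀ − C_ss) e^(−a t).
C(10.81) = 1.40930 + (-1.40930)·e^(−0.101211·10.81) = 1.40930 + (-1.40930)·0.334845 = 0.937405 mol/L.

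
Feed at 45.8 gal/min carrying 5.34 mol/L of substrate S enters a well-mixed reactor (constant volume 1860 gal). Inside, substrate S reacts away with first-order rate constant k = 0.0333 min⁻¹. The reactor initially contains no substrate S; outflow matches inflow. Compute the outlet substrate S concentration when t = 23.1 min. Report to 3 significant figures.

V dC/dt = Q(C_in − C) − k V C.
dC/dt = (Q/V) C_in − (Q/V + k) C; effective rate a = Q/V + k = 0.024624 + 0.0333 = 0.057924 min⁻¹.
C_ss = Q C_in/(Q + kV) = 2.2701 mol/L; C(t) = C_ss + (C₀ − C_ss) e^(−a t).
C(23.1) = 2.2701 + (-2.2701)·e^(−0.057924·23.1) = 2.2701 + (-2.2701)·0.26236 = 1.6745 mol/L.

1.67 mol/L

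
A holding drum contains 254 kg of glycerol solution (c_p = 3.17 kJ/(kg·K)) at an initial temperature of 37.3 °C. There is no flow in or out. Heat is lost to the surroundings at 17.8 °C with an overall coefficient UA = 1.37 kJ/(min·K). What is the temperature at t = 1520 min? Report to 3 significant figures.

Lumped-capacitance energy balance: M c_p dT/dt = UA(T_amb − T).
dT/dt = (T_ss − T)/τ with T_ss = T_amb = 17.800 °C, τ = M c_p/UA = 254·3.17/1.37 = 587.72 min.
This is linear first-order; T(t) = T_ss + (T₀ − T_ss) e^(−t/τ).
T(1520) = 17.800 + (19.500)·0.075302 = 19.268 °C.

19.3 °C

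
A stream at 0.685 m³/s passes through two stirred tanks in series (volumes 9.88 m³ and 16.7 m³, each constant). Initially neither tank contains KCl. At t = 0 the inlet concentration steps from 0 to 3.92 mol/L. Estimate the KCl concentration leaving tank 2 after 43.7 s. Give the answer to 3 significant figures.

Time constants: τᵢ = Vᵢ/Q for each well-mixed tank.
τ₁ = 9.88/0.685 = 14.423 s; τ₂ = 16.7/0.685 = 24.380 s.
Solving the cascade with C₁(0)=C₂(0)=0 gives C₂(t) = C_in[1 − (τ₁ e^(−t/τ₁) − τ₂ e^(−t/τ₂))/(τ₁ − τ₂)].
At t = 43.7: e^(−t/τ₁) = 0.048325, e^(−t/τ₂) = 0.16655.
C₂ = 3.92·[1 − (14.423·0.048325 − 24.380·0.16655)/(-9.9562)] = 3.92·0.66219 = 2.5958 mol/L.

2.60 mol/L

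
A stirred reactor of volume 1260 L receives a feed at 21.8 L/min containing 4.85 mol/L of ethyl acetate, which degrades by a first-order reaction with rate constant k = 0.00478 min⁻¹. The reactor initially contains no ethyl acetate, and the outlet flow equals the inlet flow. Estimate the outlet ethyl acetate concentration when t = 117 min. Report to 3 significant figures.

Accumulation = in − out − consumed: V dC/dt = Q C_in − Q C − k V C.
This is linear with rate a = Q/V + k = 0.022082 min⁻¹.
C_ss = Q C_in/(Q + kV) = 3.8001 mol/L; C(t) = C_ss + (C₀ − C_ss) e^(−a t).
C(117) = 3.8001 + (-3.8001)·e^(−0.022082·117) = 3.8001 + (-3.8001)·0.075506 = 3.5132 mol/L.

3.51 mol/L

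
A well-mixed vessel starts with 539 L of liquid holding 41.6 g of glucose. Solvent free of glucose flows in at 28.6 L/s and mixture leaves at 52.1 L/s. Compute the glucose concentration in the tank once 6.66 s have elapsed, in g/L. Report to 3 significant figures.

0.0508 g/L

Total volume: dV/dt = Q_in − Q_out = -23.500 L/s, so V(t) = 539 − 23.500 t and V(6.66) = 382.49 L.
Solute balance: dm/dt = 0 − Q_out C = −Q_out m/V(t).
Separate: dm/m = −Q_out dt/V(t) ⇒ ln(m/m₀) = −(Q_out/(Q_in−Q_out)) ln(V/V₀).
m = m₀ (V₀/V)^(Q_out/(Q_in−Q_out)) = 41.6 × (539/382.49)^(-2.2170) = 19.446 g.
C = m/V = 19.446/382.49 = 0.050840 g/L.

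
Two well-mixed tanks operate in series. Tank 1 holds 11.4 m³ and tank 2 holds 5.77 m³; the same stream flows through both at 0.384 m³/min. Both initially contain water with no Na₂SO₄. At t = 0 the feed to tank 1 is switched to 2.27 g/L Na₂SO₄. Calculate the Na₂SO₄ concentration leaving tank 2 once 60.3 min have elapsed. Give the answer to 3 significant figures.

1.71 g/L

Each tank obeys Vᵢ dCᵢ/dt = Q(Cᵢ₋₁ − Cᵢ), so τᵢ = Vᵢ/Q.
τ₁ = 11.4/0.384 = 29.688 min; τ₂ = 5.77/0.384 = 15.026 min.
Solving the cascade with C₁(0)=C₂(0)=0 gives C₂(t) = C_in[1 − (τ₁ e^(−t/τ₁) − τ₂ e^(−t/τ₂))/(τ₁ − τ₂)].
At t = 60.3: e^(−t/τ₁) = 0.13118, e^(−t/τ₂) = 0.018078.
C₂ = 2.27·[1 − (29.688·0.13118 − 15.026·0.018078)/(14.661)] = 2.27·0.75290 = 1.7091 g/L.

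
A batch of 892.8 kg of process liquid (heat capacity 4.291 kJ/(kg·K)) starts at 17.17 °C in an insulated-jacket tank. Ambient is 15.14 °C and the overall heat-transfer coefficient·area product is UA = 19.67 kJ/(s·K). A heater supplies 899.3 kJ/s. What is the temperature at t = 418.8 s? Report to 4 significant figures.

55.77 °C

M c_p dT/dt = −UA(T − T_amb) + Q̇.
dT/dt = (T_ss − T)/τ with T_ss = T_amb + Q̇/UA = 15.14 + 899.3/19.67 = 60.8594 °C, τ = M c_p/UA = 892.8·4.291/19.67 = 194.764 s.
Integrating: T(t) = T_ss + (T₀ − T_ss) e^(−t/τ).
T(418.8) = 60.8594 + (-43.6894)·0.116450 = 55.7718 °C.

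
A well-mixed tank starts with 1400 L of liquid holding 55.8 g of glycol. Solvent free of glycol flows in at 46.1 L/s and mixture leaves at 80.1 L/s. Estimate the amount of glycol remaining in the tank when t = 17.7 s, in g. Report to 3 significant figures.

14.9 g

Total volume: dV/dt = Q_in − Q_out = -34.000 L/s, so V(t) = 1400 − 34.000 t and V(17.7) = 798.20 L.
Species balance (pure solvent in): dm/dt = −Q_out · m/V(t).
dm/m = −Q_out dt/(V₀ − 34.000 t); integrating gives ln(m/m₀) = −(Q_out/(Q_in−Q_out)) ln(V/V₀).
m = m₀ (V₀/V)^(Q_out/(Q_in−Q_out)) = 55.8 × (1400/798.20)^(-2.3559) = 14.851 g.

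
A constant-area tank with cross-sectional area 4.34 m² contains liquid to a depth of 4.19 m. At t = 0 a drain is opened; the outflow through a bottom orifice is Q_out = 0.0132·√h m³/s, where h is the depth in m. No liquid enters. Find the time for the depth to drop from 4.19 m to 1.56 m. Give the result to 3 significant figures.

525 s

With no inflow, A dh/dt = −0.0132 √h.
Separate and integrate: 2(√h − √h₀) = −(0.0132/A) t.
t = 2A(√h₀ − √h)/0.0132 = 2·4.34·(√4.19 − √1.56)/0.0132
  = 8.6800 × (2.0469 − 1.2490) / 0.0132 = 524.71 s.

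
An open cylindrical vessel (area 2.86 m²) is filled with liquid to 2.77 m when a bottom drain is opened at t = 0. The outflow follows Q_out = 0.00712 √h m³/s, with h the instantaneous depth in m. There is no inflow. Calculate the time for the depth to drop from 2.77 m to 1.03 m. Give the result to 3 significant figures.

A dh/dt = −Q_out = −0.00712 √h.
Separate and integrate: 2(√h − √h₀) = −(0.00712/A) t.
t = 2A(√h₀ − √h)/0.00712 = 2·2.86·(√2.77 − √1.03)/0.00712
  = 5.7200 × (1.6643 − 1.0149) / 0.00712 = 521.74 s.

522 s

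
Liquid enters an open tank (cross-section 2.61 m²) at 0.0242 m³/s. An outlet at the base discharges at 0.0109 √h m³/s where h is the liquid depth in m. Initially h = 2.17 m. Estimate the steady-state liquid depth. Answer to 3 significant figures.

4.93 m

Level balance: A dh/dt = 0.0242 − 0.0109 √h. Setting dh/dt = 0:
Q_in = 0.0109 √h_ss ⇒ √h_ss = 0.0242/0.0109 = 2.2202.
h_ss = 2.2202² = 4.9292 m. (Since h₀ = 2.17 m < h_ss, the level will rise toward this value.)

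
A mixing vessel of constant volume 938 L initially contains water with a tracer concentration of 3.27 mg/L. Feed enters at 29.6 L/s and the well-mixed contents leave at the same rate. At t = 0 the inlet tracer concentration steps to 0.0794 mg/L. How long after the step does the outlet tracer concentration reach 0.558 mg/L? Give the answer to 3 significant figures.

Species balance on the tank: V dC/dt = Q(C_in − C), so τ = V/Q = 31.689 s.
C(t) = C_in + (C₀ − C_in) e^(−t/τ). Set C = 0.558 and solve for t:
e^(−t/τ) = (C − C_in)/(C₀ − C_in) = (0.558 − 0.0794)/(3.27 − 0.0794) = 0.15000
t = −τ ln(…) = 31.689 × 1.8971 = 60.118 s.

60.1 s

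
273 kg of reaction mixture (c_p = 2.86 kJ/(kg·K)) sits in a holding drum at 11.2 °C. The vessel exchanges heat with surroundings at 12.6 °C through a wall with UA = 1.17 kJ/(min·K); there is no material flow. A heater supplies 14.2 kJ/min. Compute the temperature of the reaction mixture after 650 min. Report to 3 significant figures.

Energy balance: M c_p dT/dt = −UA(T − T_amb) + Q̇.
dT/dt = (T_ss − T)/τ with T_ss = T_amb + Q̇/UA = 12.6 + 14.2/1.17 = 24.737 °C, τ = M c_p/UA = 273·2.86/1.17 = 667.33 min.
Solution: T(t) = T_ss + (T₀ − T_ss) e^(−t/τ).
T(650) = 24.737 + (-13.537)·0.37756 = 19.626 °C.

19.6 °C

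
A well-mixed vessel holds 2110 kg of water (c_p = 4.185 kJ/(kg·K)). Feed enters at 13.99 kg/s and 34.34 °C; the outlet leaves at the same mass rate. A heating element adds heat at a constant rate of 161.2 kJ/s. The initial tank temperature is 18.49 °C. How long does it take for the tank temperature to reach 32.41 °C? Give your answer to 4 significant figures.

208.0 s

Energy balance: M c_p dT/dt = ṁ c_p (T_in − T) + 161.2.
τ = M/ṁ = 150.822 s; T_ss = T_in + Q̇/(ṁ c_p) = 37.0933 °C.
T(t) = T_ss + (T₀ − T_ss) e^(−t/τ). Set T = 32.41:
e^(−t/τ) = (32.41 − 37.0933)/(18.49 − 37.0933) = 0.251745
t = −150.822 · ln(0.251745) = 208.034 s.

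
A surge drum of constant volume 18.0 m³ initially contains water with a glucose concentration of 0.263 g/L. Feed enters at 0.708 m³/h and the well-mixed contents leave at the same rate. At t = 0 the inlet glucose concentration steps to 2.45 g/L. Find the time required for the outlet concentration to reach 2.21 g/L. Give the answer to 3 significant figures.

Transient balance on the dissolved component: V dC/dt = Q(C_in − C), so τ = V/Q = 25.424 h.
C(t) = C_in + (C₀ − C_in) e^(−t/τ). Set C = 2.21 and solve for t:
e^(−t/τ) = (C − C_in)/(C₀ − C_in) = (2.21 − 2.45)/(0.263 − 2.45) = 0.10974
t = −τ ln(…) = 25.424 × 2.2096 = 56.177 h.

56.2 h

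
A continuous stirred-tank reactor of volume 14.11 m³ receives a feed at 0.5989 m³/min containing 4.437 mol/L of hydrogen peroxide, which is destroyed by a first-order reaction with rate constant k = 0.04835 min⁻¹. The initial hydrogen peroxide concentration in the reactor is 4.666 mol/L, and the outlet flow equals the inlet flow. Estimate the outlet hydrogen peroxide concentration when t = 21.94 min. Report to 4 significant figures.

2.428 mol/L

V dC/dt = Q(C_in − C) − k V C.
dC/dt = (Q/V) C_in − (Q/V + k) C; effective rate a = Q/V + k = 0.0424451 + 0.04835 = 0.0907951 min⁻¹.
C_ss = Q C_in/(Q + kV) = 2.07422 mol/L; C(t) = C_ss + (C₀ − C_ss) e^(−a t).
C(21.94) = 2.07422 + (2.59178)·e^(−0.0907951·21.94) = 2.07422 + (2.59178)·0.136416 = 2.42778 mol/L.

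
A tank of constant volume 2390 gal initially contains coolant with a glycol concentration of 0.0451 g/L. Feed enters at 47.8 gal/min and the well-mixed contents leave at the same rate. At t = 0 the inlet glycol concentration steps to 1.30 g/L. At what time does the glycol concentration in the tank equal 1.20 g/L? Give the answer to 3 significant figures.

Species balance: V dC/dt = Q(C_in − C) ⇒ τ = V/Q = 50.000 min.
C(t) = C_in + (C₀ − C_in) e^(−t/τ). Set C = 1.20 and solve for t:
e^(−t/τ) = (C − C_in)/(C₀ − C_in) = (1.20 − 1.30)/(0.0451 − 1.30) = 0.079688
t = −τ ln(…) = 50.000 × 2.5296 = 126.48 min.

126 min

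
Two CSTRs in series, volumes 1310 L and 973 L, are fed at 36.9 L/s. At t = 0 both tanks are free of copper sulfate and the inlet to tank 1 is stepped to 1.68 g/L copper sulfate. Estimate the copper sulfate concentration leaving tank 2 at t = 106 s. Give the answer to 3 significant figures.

1.44 g/L

Time constants: τᵢ = Vᵢ/Q for each well-mixed tank.
τ₁ = 1310/36.9 = 35.501 s; τ₂ = 973/36.9 = 26.369 s.
Solving the cascade with C₁(0)=C₂(0)=0 gives C₂(t) = C_in[1 − (τ₁ e^(−t/τ₁) − τ₂ e^(−t/τ₂))/(τ₁ − τ₂)].
At t = 106: e^(−t/τ₁) = 0.050499, e^(−t/τ₂) = 0.017954.
C₂ = 1.68·[1 − (35.501·0.050499 − 26.369·0.017954)/(9.1328)] = 1.68·0.85554 = 1.4373 g/L.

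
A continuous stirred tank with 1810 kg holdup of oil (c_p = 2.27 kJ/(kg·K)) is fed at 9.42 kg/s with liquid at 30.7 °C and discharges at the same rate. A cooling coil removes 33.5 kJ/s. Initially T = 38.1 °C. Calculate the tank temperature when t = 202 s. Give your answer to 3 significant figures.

32.3 °C

Energy balance: M c_p dT/dt = ṁ c_p (T_in − T) − 33.5.
τ = M/ṁ = 192.14 s; T_ss = T_in − Q̇/(ṁ c_p) = 30.7 − 33.5/(9.42·2.27) = 29.133 °C.
Integrating: T(t) = T_ss + (T₀ − T_ss) e^(−t/τ).
T(202) = 29.133 + (8.9666)·e^(−202/192.14) = 29.133 + (8.9666)·0.34949 = 32.267 °C.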